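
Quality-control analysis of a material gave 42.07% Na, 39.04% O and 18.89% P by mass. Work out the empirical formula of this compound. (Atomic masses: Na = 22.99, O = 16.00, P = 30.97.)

Assume 100 g: 42.07 g Na, 39.04 g O, 18.89 g P.
n(Na) = 42.07/22.99 = 1.83, n(O) = 39.04/16.00 = 2.44, n(P) = 18.89/30.97 = 0.6099
Smallest is P at 0.6099 mol; normalising gives Na 3.000, O 4.000, P 1.000
Ratio ≈ 3:4:1, so the empirical formula is Na3O4P

Na3O4P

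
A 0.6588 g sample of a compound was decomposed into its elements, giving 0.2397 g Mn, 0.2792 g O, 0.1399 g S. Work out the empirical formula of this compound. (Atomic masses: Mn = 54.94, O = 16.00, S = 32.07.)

n(Mn) = 0.2397/54.94 = 0.004363, n(O) = 0.2792/16.00 = 0.01745, n(S) = 0.1399/32.07 = 0.004362
Divide by the smallest (0.004362 mol S): Mn 1.000, O 4.000, S 1.000
Ratio ≈ 1:4:1, so the empirical formula is MnO4S

MnO4S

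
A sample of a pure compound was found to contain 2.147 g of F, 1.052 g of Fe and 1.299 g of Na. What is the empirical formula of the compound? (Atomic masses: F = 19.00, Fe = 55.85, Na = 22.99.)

F6FeNa3

Moles — F: 2.147 / 19.00 = 0.113 mol; Fe: 1.052 / 55.85 = 0.01884 mol; Na: 1.299 / 22.99 = 0.0565 mol
Smallest is Fe at 0.01884 mol; normalising gives F 5.999, Fe 1.000, Na 3.000
→ F6FeNa3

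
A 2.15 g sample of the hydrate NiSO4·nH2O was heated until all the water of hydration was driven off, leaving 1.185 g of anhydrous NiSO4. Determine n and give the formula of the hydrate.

NiSO4·7H2O

Mass of water lost = 2.15 − 1.185 = 0.965 g → 0.965 / 18.02 = 0.05355 mol H2O
Molar mass of NiSO4 = 154.76 g/mol → mol NiSO4 = 1.185 / 154.76 = 0.007657
n = 0.05355 / 0.007657 = 6.99 ≈ 7 → NiSO4·7H2O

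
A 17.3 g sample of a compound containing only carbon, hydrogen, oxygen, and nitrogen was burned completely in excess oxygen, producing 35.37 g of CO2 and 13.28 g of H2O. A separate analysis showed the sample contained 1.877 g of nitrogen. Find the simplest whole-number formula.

mol C = 35.37 / 44.01 = 0.8037; mass C = 0.8037 × 12.01 = 9.652 g
mol H = 2 × (13.28 / 18.02) = 1.474; mass H = 1.474 × 1.008 = 1.486 g
mol N = 1.877 / 14.01 = 0.1340
mass O = 17.3 − (13.01) = 4.285 g → mol O = 0.2678
Ratios (÷ 0.134): C 5.999, H 11.001, N 1.000, O 1.999
Ratio ≈ 6:11:1:2, so the empirical formula is C6H11NO2

C6H11NO2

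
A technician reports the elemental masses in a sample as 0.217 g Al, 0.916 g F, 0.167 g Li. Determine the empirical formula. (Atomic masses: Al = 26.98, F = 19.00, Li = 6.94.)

AlF6Li3

Moles — Al: 0.217 / 26.98 = 0.008043 mol; F: 0.916 / 19.00 = 0.04821 mol; Li: 0.167 / 6.94 = 0.02406 mol
Smallest is Al at 0.008043 mol; normalising gives Al 1.000, F 5.994, Li 2.992
→ AlF6Li3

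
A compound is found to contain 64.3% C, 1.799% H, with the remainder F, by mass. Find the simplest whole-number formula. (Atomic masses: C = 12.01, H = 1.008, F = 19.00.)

Assume 100 g: 64.3 g C, 1.799 g H, 33.901 g F.
C: 64.3 g ÷ 12.01 g/mol = 5.354 mol
H: 1.799 g ÷ 1.008 g/mol = 1.785 mol
F: 33.901 g ÷ 19.00 g/mol = 1.784 mol
Divide by the smallest (1.784 mol F): C 3.001, H 1.000, F 1.000
≈ 3:1:1 → C3HF

C3HF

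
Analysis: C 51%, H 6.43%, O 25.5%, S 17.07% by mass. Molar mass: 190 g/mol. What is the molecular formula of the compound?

Assume 100 g: 51 g C, 6.43 g H, 25.5 g O, 17.07 g S.
C: 51 g ÷ 12.01 g/mol = 4.246 mol
H: 6.43 g ÷ 1.008 g/mol = 6.379 mol
O: 25.5 g ÷ 16.00 g/mol = 1.594 mol
S: 17.07 g ÷ 32.07 g/mol = 0.5323 mol
Ratios (÷ 0.5323): C 7.978, H 11.984, O 2.994, S 1.000
Ratio ≈ 8:12:3:1, so the empirical formula is C8H12O3S
Empirical-formula mass = 188.25 g/mol
n = 190 / 188.25 = 1.01 ≈ 1
Molecular formula = empirical formula = C8H12O3S

C8H12O3S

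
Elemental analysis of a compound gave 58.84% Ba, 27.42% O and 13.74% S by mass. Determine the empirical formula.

Assume 100 g: 58.84 g Ba, 27.42 g O, 13.74 g S.
Moles — Ba: 58.84 / 137.33 = 0.4285 mol; O: 27.42 / 16.00 = 1.714 mol; S: 13.74 / 32.07 = 0.4284 mol
Ratios (÷ 0.4284): Ba 1.000, O 4.000, S 1.000
Ratio ≈ 1:4:1, so the empirical formula is BaO4S

BaO4S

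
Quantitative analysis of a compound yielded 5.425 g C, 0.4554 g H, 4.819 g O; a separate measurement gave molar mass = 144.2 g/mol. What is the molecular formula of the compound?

C6H6O4

C: 5.425 g ÷ 12.01 g/mol = 0.4517 mol
H: 0.4554 g ÷ 1.008 g/mol = 0.4518 mol
O: 4.819 g ÷ 16.00 g/mol = 0.3012 mol
Ratios (÷ 0.3012): C 1.500, H 1.500, O 1.000
×2: C 3.00, H 3.00, O 2.00 → C3H3O2
Empirical-formula mass = 71.05 g/mol
n = 144.2 / 71.05 = 2.03 ≈ 2
Molecular formula = (C3H3O2)×2 = C6H6O4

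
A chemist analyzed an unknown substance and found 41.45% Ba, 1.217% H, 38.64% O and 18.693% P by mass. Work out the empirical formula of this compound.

Assume 100 g: 41.45 g Ba, 1.217 g H, 38.64 g O, 18.693 g P.
n(Ba) = 41.45/137.33 = 0.3018, n(H) = 1.217/1.008 = 1.207, n(O) = 38.64/16.00 = 2.415, n(P) = 18.693/30.97 = 0.6036
Divide by the smallest (0.3018 mol Ba): Ba 1.000, H 4.000, O 8.001, P 2.000
Ratio ≈ 1:4:8:2, so the empirical formula is BaH4O8P2

BaH4O8P2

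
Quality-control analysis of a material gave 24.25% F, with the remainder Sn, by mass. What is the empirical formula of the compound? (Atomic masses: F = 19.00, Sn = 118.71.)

Assume 100 g: 24.25 g F, 75.75 g Sn.
F: 24.25 g ÷ 19.00 g/mol = 1.276 mol
Sn: 75.75 g ÷ 118.71 g/mol = 0.6381 mol
Ratios (÷ 0.6381): F 2.000, Sn 1.000
→ F2Sn

F2Sn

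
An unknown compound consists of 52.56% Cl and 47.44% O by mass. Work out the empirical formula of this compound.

ClO2

Assume 100 g: 52.56 g Cl, 47.44 g O.
Cl: 52.56 g ÷ 35.45 g/mol = 1.483 mol
O: 47.44 g ÷ 16.00 g/mol = 2.965 mol
Divide by the smallest (1.483 mol Cl): Cl 1.000, O 2.000
Ratio ≈ 1:2, so the empirical formula is ClO2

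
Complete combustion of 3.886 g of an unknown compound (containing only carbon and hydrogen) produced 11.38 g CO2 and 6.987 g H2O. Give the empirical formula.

mol C = 11.38 / 44.01 = 0.2586; mass C = 0.2586 × 12.01 = 3.106 g
mol H = 2 × (6.987 / 18.02) = 0.7755; mass H = 0.7755 × 1.008 = 0.7817 g
Divide by the smallest (0.2586 mol C): C 1.000, H 2.999
Ratio ≈ 1:3, so the empirical formula is CH3

CH3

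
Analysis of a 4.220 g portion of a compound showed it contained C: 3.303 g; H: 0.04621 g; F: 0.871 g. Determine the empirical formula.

C6HF

n(C) = 3.303/12.01 = 0.275, n(H) = 0.04621/1.008 = 0.04584, n(F) = 0.871/19.00 = 0.04584
Smallest is F at 0.04584 mol; normalising gives C 5.999, H 1.000, F 1.000
→ C6HF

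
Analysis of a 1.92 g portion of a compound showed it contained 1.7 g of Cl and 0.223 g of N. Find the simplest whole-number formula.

n(Cl) = 1.7/35.45 = 0.04795, n(N) = 0.223/14.01 = 0.01592
Divide by the smallest (0.01592 mol N): Cl 3.013, N 1.000
Ratio ≈ 3:1, so the empirical formula is Cl3N

Cl3N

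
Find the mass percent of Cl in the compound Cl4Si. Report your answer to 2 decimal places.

Molar mass = 4(35.45) + 1(28.09) = 169.890 g/mol
Mass of Cl per mole = 4 × 35.45 = 141.800 g
% Cl = 141.800 / 169.890 × 100 = 83.47%

83.47%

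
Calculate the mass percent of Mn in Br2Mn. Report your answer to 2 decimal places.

Molar mass = 2(79.90) + 1(54.94) = 214.740 g/mol
Mass of Mn per mole = 1 × 54.94 = 54.940 g
% Mn = 54.940 / 214.740 × 100 = 25.58%

25.58%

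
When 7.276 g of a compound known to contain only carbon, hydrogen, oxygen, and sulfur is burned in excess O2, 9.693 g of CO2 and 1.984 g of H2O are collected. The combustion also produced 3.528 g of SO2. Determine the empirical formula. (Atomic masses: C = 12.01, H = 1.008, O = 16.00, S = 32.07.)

mol C = 9.693 / 44.01 = 0.2202; mass C = 0.2202 × 12.01 = 2.645 g
mol H = 2 × (1.984 / 18.02) = 0.2202; mass H = 0.2202 × 1.008 = 0.2220 g
mol S = 3.528 / 64.07 = 0.05506; mass S = 1.766 g
mass O = 7.276 − (4.633) = 2.643 g → mol O = 0.1652
Smallest is S at 0.05506 mol; normalising gives C 4.000, H 3.999, O 3.000, S 1.000
→ C4H4O3S

C4H4O3S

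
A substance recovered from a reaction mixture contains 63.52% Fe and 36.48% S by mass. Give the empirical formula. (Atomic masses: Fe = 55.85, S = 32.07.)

Assume 100 g: 63.52 g Fe, 36.48 g S.
Fe: 63.52 g ÷ 55.85 g/mol = 1.137 mol
S: 36.48 g ÷ 32.07 g/mol = 1.138 mol
Smallest is Fe at 1.137 mol; normalising gives Fe 1.000, S 1.000
Ratio ≈ 1:1, so the empirical formula is FeS

FeS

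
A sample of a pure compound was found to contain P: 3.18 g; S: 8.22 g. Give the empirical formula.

P2S5

Moles — P: 3.18 / 30.97 = 0.1027 mol; S: 8.22 / 32.07 = 0.2563 mol
Ratios (÷ 0.1027): P 1.000, S 2.496
Scaling by 2: P 2.00, S 4.99 → P2S5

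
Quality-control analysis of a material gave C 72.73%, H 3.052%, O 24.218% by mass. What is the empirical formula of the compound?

Assume 100 g: 72.73 g C, 3.052 g H, 24.218 g O.
C: 72.73 g ÷ 12.01 g/mol = 6.056 mol
H: 3.052 g ÷ 1.008 g/mol = 3.028 mol
O: 24.218 g ÷ 16.00 g/mol = 1.514 mol
Smallest is O at 1.514 mol; normalising gives C 4.001, H 2.000, O 1.000
→ C4H2O

C4H2O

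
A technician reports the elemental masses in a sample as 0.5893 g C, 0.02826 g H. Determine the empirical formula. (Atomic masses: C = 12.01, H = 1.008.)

C7H4

Moles — C: 0.5893 / 12.01 = 0.04907 mol; H: 0.02826 / 1.008 = 0.02804 mol
Divide by the smallest (0.02804 mol H): C 1.750, H 1.000
Scaling by 4: C 7.00, H 4.00 → C7H4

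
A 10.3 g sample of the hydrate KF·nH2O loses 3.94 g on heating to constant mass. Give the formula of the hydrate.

Mass of anhydrous KF = 10.3 − 3.94 = 6.36 g
mol H2O = 3.94 / 18.02 = 0.2186
Molar mass of KF = 58.10 g/mol → mol KF = 6.36 / 58.10 = 0.1095
n = 0.2186 / 0.1095 = 2.00 ≈ 2 → KF·2H2O

KF·2H2O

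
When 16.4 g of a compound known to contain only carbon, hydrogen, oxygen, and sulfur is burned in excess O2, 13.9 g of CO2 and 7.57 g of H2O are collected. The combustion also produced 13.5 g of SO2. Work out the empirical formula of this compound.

C3H8O3S2

mol C = 13.9 / 44.01 = 0.3158; mass C = 0.3158 × 12.01 = 3.793 g
mol H = 2 × (7.57 / 18.02) = 0.8402; mass H = 0.8402 × 1.008 = 0.8469 g
mol S = 13.5 / 64.07 = 0.2107; mass S = 6.757 g
mass O = 16.4 − (11.40) = 5.003 g → mol O = 0.3127
Divide by the smallest (0.2107 mol S): C 1.499, H 3.987, O 1.484, S 1.000
Scaling by 2: C 3.00, H 7.97, O 2.97, S 2.00 → C3H8O3S2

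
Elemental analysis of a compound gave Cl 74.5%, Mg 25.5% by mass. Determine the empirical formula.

Cl2Mg

Assume 100 g: 74.5 g Cl, 25.5 g Mg.
n(Cl) = 74.5/35.45 = 2.102, n(Mg) = 25.5/24.31 = 1.049
Ratios (÷ 1.049): Cl 2.003, Mg 1.000
→ Cl2Mg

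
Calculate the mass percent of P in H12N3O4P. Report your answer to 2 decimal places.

Molar mass = 12(1.008) + 3(14.01) + 4(16.00) + 1(30.97) = 149.096 g/mol
Mass of P per mole = 1 × 30.97 = 30.970 g
% P = 30.970 / 149.096 × 100 = 20.77%

20.77%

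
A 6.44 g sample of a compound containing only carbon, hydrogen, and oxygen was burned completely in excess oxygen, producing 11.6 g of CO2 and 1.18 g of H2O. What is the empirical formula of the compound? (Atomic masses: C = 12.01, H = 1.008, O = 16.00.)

C4H2O3

mol C = 11.6 / 44.01 = 0.2636; mass C = 0.2636 × 12.01 = 3.166 g
mol H = 2 × (1.18 / 18.02) = 0.1310; mass H = 0.1310 × 1.008 = 0.1320 g
mass O = 6.44 − (3.298) = 3.142 g → mol O = 0.1964
Ratios (÷ 0.131): C 2.013, H 1.000, O 1.500
Scaling by 2: C 4.03, H 2.00, O 3.00 → C4H2O3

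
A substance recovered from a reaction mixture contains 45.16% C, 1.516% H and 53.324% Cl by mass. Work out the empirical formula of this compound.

C5H2Cl2

Assume 100 g: 45.16 g C, 1.516 g H, 53.324 g Cl.
Moles — C: 45.16 / 12.01 = 3.76 mol; H: 1.516 / 1.008 = 1.504 mol; Cl: 53.324 / 35.45 = 1.504 mol
Smallest is H at 1.504 mol; normalising gives C 2.500, H 1.000, Cl 1.000
Scaling by 2: C 5.00, H 2.00, Cl 2.00 → C5H2Cl2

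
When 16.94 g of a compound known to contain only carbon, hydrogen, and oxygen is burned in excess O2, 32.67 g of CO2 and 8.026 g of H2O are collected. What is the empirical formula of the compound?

C5H6O3

mol C = 32.67 / 44.01 = 0.7423; mass C = 0.7423 × 12.01 = 8.915 g
mol H = 2 × (8.026 / 18.02) = 0.8908; mass H = 0.8908 × 1.008 = 0.8979 g
mass O = 16.94 − (9.813) = 7.127 g → mol O = 0.4454
Divide by the smallest (0.4454 mol O): C 1.667, H 2.000, O 1.000
Scaling by 3: C 5.00, H 6.00, O 3.00 → C5H6O3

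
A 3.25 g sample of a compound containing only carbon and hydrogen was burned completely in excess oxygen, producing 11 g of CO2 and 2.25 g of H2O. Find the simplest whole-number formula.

CH

mol C = 11 / 44.01 = 0.2499; mass C = 0.2499 × 12.01 = 3.002 g
mol H = 2 × (2.25 / 18.02) = 0.2497; mass H = 0.2497 × 1.008 = 0.2517 g
Ratios (÷ 0.2497): C 1.001, H 1.000
≈ 1:1 → CH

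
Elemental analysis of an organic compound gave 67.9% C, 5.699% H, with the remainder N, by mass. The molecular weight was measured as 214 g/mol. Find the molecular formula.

C12H12N4

Assume 100 g: 67.9 g C, 5.699 g H, 26.401 g N.
C: 67.9 g ÷ 12.01 g/mol = 5.654 mol
H: 5.699 g ÷ 1.008 g/mol = 5.654 mol
N: 26.401 g ÷ 14.01 g/mol = 1.884 mol
Smallest is N at 1.884 mol; normalising gives C 3.000, H 3.000, N 1.000
→ C3H3N
Empirical-formula mass = 53.06 g/mol
n = 214 / 53.06 = 4.03 ≈ 4
Molecular formula = (C3H3N)×4 = C12H12N4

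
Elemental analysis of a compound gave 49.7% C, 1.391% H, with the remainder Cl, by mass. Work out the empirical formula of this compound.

Assume 100 g: 49.7 g C, 1.391 g H, 48.909 g Cl.
Moles — C: 49.7 / 12.01 = 4.138 mol; H: 1.391 / 1.008 = 1.38 mol; Cl: 48.909 / 35.45 = 1.38 mol
Ratios (÷ 1.38): C 2.999, H 1.000, Cl 1.000
→ C3HCl

C3HCl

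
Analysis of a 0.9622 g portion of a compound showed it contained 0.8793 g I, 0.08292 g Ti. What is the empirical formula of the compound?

Moles — I: 0.8793 / 126.90 = 0.006929 mol; Ti: 0.08292 / 47.87 = 0.001732 mol
Smallest is Ti at 0.001732 mol; normalising gives I 4.000, Ti 1.000
≈ 4:1 → I4Ti

I4Ti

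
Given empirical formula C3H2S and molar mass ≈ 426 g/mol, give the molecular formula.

Empirical-formula mass = 70.12 g/mol
n = 426 / 70.12 = 6.08 ≈ 6
Molecular formula = (C3H2S)6 = C18H12S6

C18H12S6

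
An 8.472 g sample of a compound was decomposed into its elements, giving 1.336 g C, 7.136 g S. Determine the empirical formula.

CS2

Moles — C: 1.336 / 12.01 = 0.1112 mol; S: 7.136 / 32.07 = 0.2225 mol
Ratios (÷ 0.1112): C 1.000, S 2.000
≈ 1:2 → CS2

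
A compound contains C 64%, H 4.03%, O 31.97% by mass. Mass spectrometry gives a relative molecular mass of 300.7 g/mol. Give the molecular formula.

Assume 100 g: 64 g C, 4.03 g H, 31.97 g O.
Moles — C: 64 / 12.01 = 5.329 mol; H: 4.03 / 1.008 = 3.998 mol; O: 31.97 / 16.00 = 1.998 mol
Ratios (÷ 1.998): C 2.667, H 2.001, O 1.000
×3: C 8.00, H 6.00, O 3.00 → C8H6O3
Empirical-formula mass = 150.13 g/mol
n = 300.7 / 150.13 = 2.00 ≈ 2
Molecular formula = (C8H6O3)×2 = C16H12O6

C16H12O6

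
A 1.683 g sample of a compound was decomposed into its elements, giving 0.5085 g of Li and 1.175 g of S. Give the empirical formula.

Li: 0.5085 g ÷ 6.94 g/mol = 0.07327 mol
S: 1.175 g ÷ 32.07 g/mol = 0.03664 mol
Divide by the smallest (0.03664 mol S): Li 2.000, S 1.000
Ratio ≈ 2:1, so the empirical formula is Li2S

Li2S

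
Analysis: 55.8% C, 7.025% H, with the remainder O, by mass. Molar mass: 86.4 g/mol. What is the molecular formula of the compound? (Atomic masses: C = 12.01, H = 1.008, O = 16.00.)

C4H6O2

Assume 100 g: 55.8 g C, 7.025 g H, 37.175 g O.
C: 55.8 g ÷ 12.01 g/mol = 4.646 mol
H: 7.025 g ÷ 1.008 g/mol = 6.969 mol
O: 37.175 g ÷ 16.00 g/mol = 2.323 mol
Ratios (÷ 2.323): C 2.000, H 3.000, O 1.000
→ C2H3O
Empirical-formula mass = 43.04 g/mol
n = 86.4 / 43.04 = 2.01 ≈ 2
Molecular formula = (C2H3O)×2 = C4H6O2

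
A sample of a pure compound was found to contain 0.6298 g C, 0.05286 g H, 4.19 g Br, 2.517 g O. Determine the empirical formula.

Moles — C: 0.6298 / 12.01 = 0.05244 mol; H: 0.05286 / 1.008 = 0.05244 mol; Br: 4.19 / 79.90 = 0.05244 mol; O: 2.517 / 16.00 = 0.1573 mol
Divide by the smallest (0.05244 mol C): C 1.000, H 1.000, Br 1.000, O 3.000
→ CHBrO3

CHBrO3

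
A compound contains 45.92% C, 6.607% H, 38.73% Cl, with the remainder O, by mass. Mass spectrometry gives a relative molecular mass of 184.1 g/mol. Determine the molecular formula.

C7H12Cl2O

Assume 100 g: 45.92 g C, 6.607 g H, 38.73 g Cl, 8.743 g O.
C: 45.92 g ÷ 12.01 g/mol = 3.823 mol
H: 6.607 g ÷ 1.008 g/mol = 6.555 mol
Cl: 38.73 g ÷ 35.45 g/mol = 1.093 mol
O: 8.743 g ÷ 16.00 g/mol = 0.5464 mol
Divide by the smallest (0.5464 mol O): C 6.997, H 11.995, Cl 1.999, O 1.000
→ C7H12Cl2O
Empirical-formula mass = 183.07 g/mol
n = 184.1 / 183.07 = 1.01 ≈ 1
Molecular formula = empirical formula = C7H12Cl2O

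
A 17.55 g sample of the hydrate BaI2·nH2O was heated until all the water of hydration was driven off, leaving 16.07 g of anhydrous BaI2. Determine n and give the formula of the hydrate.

BaI2·2H2O

Mass of water lost = 17.55 − 16.07 = 1.48 g → 1.48 / 18.02 = 0.08213 mol H2O
Molar mass of BaI2 = 391.13 g/mol → mol BaI2 = 16.07 / 391.13 = 0.04109
n = 0.08213 / 0.04109 = 2.00 ≈ 2 → BaI2·2H2O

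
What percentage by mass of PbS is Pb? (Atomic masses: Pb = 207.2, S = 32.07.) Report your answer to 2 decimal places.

Molar mass = 1(207.2) + 1(32.07) = 239.270 g/mol
Mass of Pb per mole = 1 × 207.2 = 207.200 g
% Pb = 207.200 / 239.270 × 100 = 86.60%

86.60%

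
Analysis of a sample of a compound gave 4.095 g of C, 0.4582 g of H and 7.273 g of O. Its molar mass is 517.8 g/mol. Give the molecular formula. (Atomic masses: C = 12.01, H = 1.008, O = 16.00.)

C15H20O20

Moles — C: 4.095 / 12.01 = 0.341 mol; H: 0.4582 / 1.008 = 0.4546 mol; O: 7.273 / 16.00 = 0.4546 mol
Divide by the smallest (0.341 mol C): C 1.000, H 1.333, O 1.333
Scaling by 3: C 3.00, H 4.00, O 4.00 → C3H4O4
Empirical-formula mass = 104.06 g/mol
n = 517.8 / 104.06 = 4.98 ≈ 5
Molecular formula = (C3H4O4)×5 = C15H20O20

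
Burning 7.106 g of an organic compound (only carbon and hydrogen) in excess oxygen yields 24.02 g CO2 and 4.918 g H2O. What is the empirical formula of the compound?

mol C = 24.02 / 44.01 = 0.5458; mass C = 0.5458 × 12.01 = 6.555 g
mol H = 2 × (4.918 / 18.02) = 0.5458; mass H = 0.5458 × 1.008 = 0.5502 g
Ratios (÷ 0.5458): C 1.000, H 1.000
Ratio ≈ 1:1, so the empirical formula is CH

CH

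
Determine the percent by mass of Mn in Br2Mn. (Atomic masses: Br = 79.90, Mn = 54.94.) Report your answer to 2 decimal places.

Molar mass = 2(79.90) + 1(54.94) = 214.740 g/mol
Mass of Mn per mole = 1 × 54.94 = 54.940 g
% Mn = 54.940 / 214.740 × 100 = 25.58%

25.58%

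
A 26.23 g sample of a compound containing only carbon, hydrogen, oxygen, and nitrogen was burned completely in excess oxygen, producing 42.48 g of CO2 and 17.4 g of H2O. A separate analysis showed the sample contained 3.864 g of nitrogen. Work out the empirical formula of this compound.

mol C = 42.48 / 44.01 = 0.9652; mass C = 0.9652 × 12.01 = 11.59 g
mol H = 2 × (17.4 / 18.02) = 1.931; mass H = 1.931 × 1.008 = 1.947 g
mol N = 3.864 / 14.01 = 0.2758
mass O = 26.23 − (17.40) = 8.827 g → mol O = 0.5517
Ratios (÷ 0.2758): C 3.500, H 7.002, N 1.000, O 2.000
×2: C 7.00, H 14.00, N 2.00, O 4.00 → C7H14N2O4

C7H14N2O4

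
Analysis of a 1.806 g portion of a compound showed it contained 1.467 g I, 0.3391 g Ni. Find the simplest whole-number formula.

I: 1.467 g ÷ 126.90 g/mol = 0.01156 mol
Ni: 0.3391 g ÷ 58.69 g/mol = 0.005778 mol
Divide by the smallest (0.005778 mol Ni): I 2.001, Ni 1.000
Ratio ≈ 2:1, so the empirical formula is I2Ni

I2Ni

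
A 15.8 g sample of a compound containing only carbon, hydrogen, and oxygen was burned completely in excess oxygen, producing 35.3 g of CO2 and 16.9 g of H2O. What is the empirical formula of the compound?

C3H7O

mol C = 35.3 / 44.01 = 0.8021; mass C = 0.8021 × 12.01 = 9.633 g
mol H = 2 × (16.9 / 18.02) = 1.876; mass H = 1.876 × 1.008 = 1.891 g
mass O = 15.8 − (11.52) = 4.276 g → mol O = 0.2673
Ratios (÷ 0.2673): C 3.001, H 7.018, O 1.000
Ratio ≈ 3:7:1, so the empirical formula is C3H7O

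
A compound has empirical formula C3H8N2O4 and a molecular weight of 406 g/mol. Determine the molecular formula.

C9H24N6O12

Empirical-formula mass = 136.11 g/mol
n = 406 / 136.11 = 2.98 ≈ 3
Molecular formula = (C3H8N2O4)3 = C9H24N6O12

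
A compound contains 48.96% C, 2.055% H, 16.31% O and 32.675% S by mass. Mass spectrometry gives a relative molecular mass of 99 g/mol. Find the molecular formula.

Assume 100 g: 48.96 g C, 2.055 g H, 16.31 g O, 32.675 g S.
C: 48.96 g ÷ 12.01 g/mol = 4.077 mol
H: 2.055 g ÷ 1.008 g/mol = 2.039 mol
O: 16.31 g ÷ 16.00 g/mol = 1.019 mol
S: 32.675 g ÷ 32.07 g/mol = 1.019 mol
Divide by the smallest (1.019 mol S): C 4.001, H 2.001, O 1.001, S 1.000
Ratio ≈ 4:2:1:1, so the empirical formula is C4H2OS
Empirical-formula mass = 98.13 g/mol
n = 99 / 98.13 = 1.01 ≈ 1
Molecular formula = empirical formula = C4H2OS

C4H2OS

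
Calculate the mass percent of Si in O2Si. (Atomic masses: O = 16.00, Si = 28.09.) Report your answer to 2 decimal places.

Molar mass = 2(16.00) + 1(28.09) = 60.090 g/mol
Mass of Si per mole = 1 × 28.09 = 28.090 g
% Si = 28.090 / 60.090 × 100 = 46.75%

46.75%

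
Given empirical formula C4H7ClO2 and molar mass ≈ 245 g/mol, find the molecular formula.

C8H14Cl2O4

Empirical-formula mass = 122.55 g/mol
n = 245 / 122.55 = 2.00 ≈ 2
Molecular formula = (C4H7ClO2)2 = C8H14Cl2O4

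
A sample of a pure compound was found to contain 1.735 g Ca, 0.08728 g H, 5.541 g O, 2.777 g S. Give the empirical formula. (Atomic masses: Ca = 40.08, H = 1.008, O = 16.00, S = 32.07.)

CaH2O8S2

Moles — Ca: 1.735 / 40.08 = 0.04329 mol; H: 0.08728 / 1.008 = 0.08659 mol; O: 5.541 / 16.00 = 0.3463 mol; S: 2.777 / 32.07 = 0.08659 mol
Divide by the smallest (0.04329 mol Ca): Ca 1.000, H 2.000, O 8.000, S 2.000
Ratio ≈ 1:2:8:2, so the empirical formula is CaH2O8S2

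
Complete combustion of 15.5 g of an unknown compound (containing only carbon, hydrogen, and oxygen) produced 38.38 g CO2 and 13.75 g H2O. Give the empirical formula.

C4H7O

mol C = 38.38 / 44.01 = 0.8721; mass C = 0.8721 × 12.01 = 10.47 g
mol H = 2 × (13.75 / 18.02) = 1.526; mass H = 1.526 × 1.008 = 1.538 g
mass O = 15.5 − (12.01) = 3.488 g → mol O = 0.2180
Smallest is O at 0.218 mol; normalising gives C 4.000, H 7.000, O 1.000
→ C4H7O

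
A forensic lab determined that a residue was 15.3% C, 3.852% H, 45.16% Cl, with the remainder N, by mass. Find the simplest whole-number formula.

CH3ClN2

Assume 100 g: 15.3 g C, 3.852 g H, 45.16 g Cl, 35.688 g N.
Moles — C: 15.3 / 12.01 = 1.274 mol; H: 3.852 / 1.008 = 3.821 mol; Cl: 45.16 / 35.45 = 1.274 mol; N: 35.688 / 14.01 = 2.547 mol
Ratios (÷ 1.274): C 1.000, H 3.000, Cl 1.000, N 2.000
Ratio ≈ 1:3:1:2, so the empirical formula is CH3ClN2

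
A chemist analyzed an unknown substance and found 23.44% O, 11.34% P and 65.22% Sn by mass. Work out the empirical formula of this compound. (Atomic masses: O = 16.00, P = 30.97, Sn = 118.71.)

Assume 100 g: 23.44 g O, 11.34 g P, 65.22 g Sn.
Moles — O: 23.44 / 16.00 = 1.465 mol; P: 11.34 / 30.97 = 0.3662 mol; Sn: 65.22 / 118.71 = 0.5494 mol
Ratios (÷ 0.3662): O 4.001, P 1.000, Sn 1.500
×2: O 8.00, P 2.00, Sn 3.00 → O8P2Sn3

O8P2Sn3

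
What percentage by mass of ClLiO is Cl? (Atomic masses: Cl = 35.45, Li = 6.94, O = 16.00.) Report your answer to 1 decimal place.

Molar mass = 1(35.45) + 1(6.94) + 1(16.00) = 58.390 g/mol
Mass of Cl per mole = 1 × 35.45 = 35.450 g
% Cl = 35.450 / 58.390 × 100 = 60.7%

60.7%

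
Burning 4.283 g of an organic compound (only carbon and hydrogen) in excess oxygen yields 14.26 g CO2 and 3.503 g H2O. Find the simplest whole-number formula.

C5H6

mol C = 14.26 / 44.01 = 0.3240; mass C = 0.3240 × 12.01 = 3.891 g
mol H = 2 × (3.503 / 18.02) = 0.3888; mass H = 0.3888 × 1.008 = 0.3919 g
Divide by the smallest (0.324 mol C): C 1.000, H 1.200
Scaling by 5: C 5.00, H 6.00 → C5H6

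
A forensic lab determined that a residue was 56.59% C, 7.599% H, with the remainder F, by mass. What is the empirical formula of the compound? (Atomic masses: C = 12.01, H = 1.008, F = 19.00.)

C5H8F2

Assume 100 g: 56.59 g C, 7.599 g H, 35.811 g F.
C: 56.59 g ÷ 12.01 g/mol = 4.712 mol
H: 7.599 g ÷ 1.008 g/mol = 7.539 mol
F: 35.811 g ÷ 19.00 g/mol = 1.885 mol
Divide by the smallest (1.885 mol F): C 2.500, H 4.000, F 1.000
Multiply by 2: C 5.00, H 8.00, F 2.00 → C5H8F2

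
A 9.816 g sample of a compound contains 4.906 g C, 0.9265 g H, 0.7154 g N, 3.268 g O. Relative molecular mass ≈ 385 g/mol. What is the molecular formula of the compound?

C: 4.906 g ÷ 12.01 g/mol = 0.4085 mol
H: 0.9265 g ÷ 1.008 g/mol = 0.9191 mol
N: 0.7154 g ÷ 14.01 g/mol = 0.05106 mol
O: 3.268 g ÷ 16.00 g/mol = 0.2042 mol
Ratios (÷ 0.05106): C 8.000, H 18.000, N 1.000, O 4.000
→ C8H18NO4
Empirical-formula mass = 192.23 g/mol
n = 385 / 192.23 = 2.00 ≈ 2
Molecular formula = (C8H18NO4)×2 = C16H36N2O8

C16H36N2O8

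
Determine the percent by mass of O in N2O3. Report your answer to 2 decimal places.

Molar mass = 2(14.01) + 3(16.00) = 76.020 g/mol
Mass of O per mole = 3 × 16.00 = 48.000 g
% O = 48.000 / 76.020 × 100 = 63.14%

63.14%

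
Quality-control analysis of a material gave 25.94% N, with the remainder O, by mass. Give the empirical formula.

Assume 100 g: 25.94 g N, 74.06 g O.
N: 25.94 g ÷ 14.01 g/mol = 1.852 mol
O: 74.06 g ÷ 16.00 g/mol = 4.629 mol
Divide by the smallest (1.852 mol N): N 1.000, O 2.500
Multiply by 2: N 2.00, O 5.00 → N2O5

N2O5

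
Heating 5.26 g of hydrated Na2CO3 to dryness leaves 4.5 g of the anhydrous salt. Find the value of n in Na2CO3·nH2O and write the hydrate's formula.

Mass of water lost = 5.26 − 4.5 = 0.76 g → 0.76 / 18.02 = 0.04218 mol H2O
Molar mass of Na2CO3 = 105.99 g/mol → mol Na2CO3 = 4.5 / 105.99 = 0.04246
n = 0.04218 / 0.04246 = 0.99 ≈ 1 → Na2CO3·H2O

Na2CO3·H2O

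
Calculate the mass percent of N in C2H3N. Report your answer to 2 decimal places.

Molar mass = 2(12.01) + 3(1.008) + 1(14.01) = 41.054 g/mol
Mass of N per mole = 1 × 14.01 = 14.010 g
% N = 14.010 / 41.054 × 100 = 34.13%

34.13%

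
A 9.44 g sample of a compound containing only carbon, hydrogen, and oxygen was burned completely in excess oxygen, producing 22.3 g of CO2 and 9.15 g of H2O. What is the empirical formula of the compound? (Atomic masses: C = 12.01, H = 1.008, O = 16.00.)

C7H14O2

mol C = 22.3 / 44.01 = 0.5067; mass C = 0.5067 × 12.01 = 6.086 g
mol H = 2 × (9.15 / 18.02) = 1.016; mass H = 1.016 × 1.008 = 1.024 g
mass O = 9.44 − (7.109) = 2.331 g → mol O = 0.1457
Smallest is O at 0.1457 mol; normalising gives C 3.478, H 6.971, O 1.000
×2: C 6.96, H 13.94, O 2.00 → C7H14O2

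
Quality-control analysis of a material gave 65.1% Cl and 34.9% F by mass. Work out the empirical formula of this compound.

Assume 100 g: 65.1 g Cl, 34.9 g F.
n(Cl) = 65.1/35.45 = 1.836, n(F) = 34.9/19.00 = 1.837
Ratios (÷ 1.836): Cl 1.000, F 1.000
≈ 1:1 → ClF

ClF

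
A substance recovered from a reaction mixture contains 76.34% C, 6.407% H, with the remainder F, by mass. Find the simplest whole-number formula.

Assume 100 g: 76.34 g C, 6.407 g H, 17.253 g F.
Moles — C: 76.34 / 12.01 = 6.356 mol; H: 6.407 / 1.008 = 6.356 mol; F: 17.253 / 19.00 = 0.9081 mol
Divide by the smallest (0.9081 mol F): C 7.000, H 7.000, F 1.000
Ratio ≈ 7:7:1, so the empirical formula is C7H7F

C7H7F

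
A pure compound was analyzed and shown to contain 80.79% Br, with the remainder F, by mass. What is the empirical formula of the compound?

BrF

Assume 100 g: 80.79 g Br, 19.21 g F.
Moles — Br: 80.79 / 79.90 = 1.011 mol; F: 19.21 / 19.00 = 1.011 mol
Smallest is F at 1.011 mol; normalising gives Br 1.000, F 1.000
≈ 1:1 → BrF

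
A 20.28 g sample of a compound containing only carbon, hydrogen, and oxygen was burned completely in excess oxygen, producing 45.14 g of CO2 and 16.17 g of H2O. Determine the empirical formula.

mol C = 45.14 / 44.01 = 1.026; mass C = 1.026 × 12.01 = 12.32 g
mol H = 2 × (16.17 / 18.02) = 1.795; mass H = 1.795 × 1.008 = 1.809 g
mass O = 20.28 − (14.13) = 6.153 g → mol O = 0.3845
Ratios (÷ 0.3845): C 2.667, H 4.667, O 1.000
×3: C 8.00, H 14.00, O 3.00 → C8H14O3

C8H14O3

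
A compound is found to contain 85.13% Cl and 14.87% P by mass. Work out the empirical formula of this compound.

Cl5P

Assume 100 g: 85.13 g Cl, 14.87 g P.
Cl: 85.13 g ÷ 35.45 g/mol = 2.401 mol
P: 14.87 g ÷ 30.97 g/mol = 0.4801 mol
Divide by the smallest (0.4801 mol P): Cl 5.001, P 1.000
→ Cl5P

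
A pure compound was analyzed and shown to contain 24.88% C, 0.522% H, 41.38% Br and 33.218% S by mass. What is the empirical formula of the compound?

C4HBrS2

Assume 100 g: 24.88 g C, 0.522 g H, 41.38 g Br, 33.218 g S.
n(C) = 24.88/12.01 = 2.072, n(H) = 0.522/1.008 = 0.5179, n(Br) = 41.38/79.90 = 0.5179, n(S) = 33.218/32.07 = 1.036
Ratios (÷ 0.5179): C 4.000, H 1.000, Br 1.000, S 2.000
→ C4HBrS2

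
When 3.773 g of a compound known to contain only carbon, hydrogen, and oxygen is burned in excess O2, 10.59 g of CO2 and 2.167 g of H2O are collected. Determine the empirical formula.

mol C = 10.59 / 44.01 = 0.2406; mass C = 0.2406 × 12.01 = 2.890 g
mol H = 2 × (2.167 / 18.02) = 0.2405; mass H = 0.2405 × 1.008 = 0.2424 g
mass O = 3.773 − (3.132) = 0.6406 g → mol O = 0.04004
Divide by the smallest (0.04004 mol O): C 6.010, H 6.007, O 1.000
→ C6H6O

C6H6O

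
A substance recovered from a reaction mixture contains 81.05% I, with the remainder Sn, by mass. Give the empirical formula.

I4Sn

Assume 100 g: 81.05 g I, 18.95 g Sn.
I: 81.05 g ÷ 126.90 g/mol = 0.6387 mol
Sn: 18.95 g ÷ 118.71 g/mol = 0.1596 mol
Ratios (÷ 0.1596): I 4.001, Sn 1.000
≈ 4:1 → I4Sn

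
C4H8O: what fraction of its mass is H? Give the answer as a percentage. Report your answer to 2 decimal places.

11.18%

Molar mass = 4(12.01) + 8(1.008) + 1(16.00) = 72.104 g/mol
Mass of H per mole = 8 × 1.008 = 8.064 g
% H = 8.064 / 72.104 × 100 = 11.18%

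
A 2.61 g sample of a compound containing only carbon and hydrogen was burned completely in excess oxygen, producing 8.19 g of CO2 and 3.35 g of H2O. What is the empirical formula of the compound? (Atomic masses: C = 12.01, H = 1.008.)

CH2

mol C = 8.19 / 44.01 = 0.1861; mass C = 0.1861 × 12.01 = 2.235 g
mol H = 2 × (3.35 / 18.02) = 0.3718; mass H = 0.3718 × 1.008 = 0.3748 g
Ratios (÷ 0.1861): C 1.000, H 1.998
Ratio ≈ 1:2, so the empirical formula is CH2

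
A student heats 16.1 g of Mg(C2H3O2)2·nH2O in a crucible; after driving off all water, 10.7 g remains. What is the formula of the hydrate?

Mass of water lost = 16.1 − 10.7 = 5.4 g → 5.4 / 18.02 = 0.2997 mol H2O
Molar mass of Mg(C2H3O2)2 = 142.40 g/mol → mol Mg(C2H3O2)2 = 10.7 / 142.40 = 0.07514
n = 0.2997 / 0.07514 = 3.99 ≈ 4 → Mg(C2H3O2)2·4H2O

Mg(C2H3O2)2·4H2O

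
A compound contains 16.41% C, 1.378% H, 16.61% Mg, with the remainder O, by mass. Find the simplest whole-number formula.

Assume 100 g: 16.41 g C, 1.378 g H, 16.61 g Mg, 65.602 g O.
n(C) = 16.41/12.01 = 1.366, n(H) = 1.378/1.008 = 1.367, n(Mg) = 16.61/24.31 = 0.6833, n(O) = 65.602/16.00 = 4.1
Smallest is Mg at 0.6833 mol; normalising gives C 2.000, H 2.001, Mg 1.000, O 6.001
≈ 2:2:1:6 → C2H2MgO6

C2H2MgO6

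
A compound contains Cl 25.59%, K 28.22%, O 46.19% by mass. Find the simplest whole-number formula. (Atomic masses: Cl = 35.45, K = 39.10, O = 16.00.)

Assume 100 g: 25.59 g Cl, 28.22 g K, 46.19 g O.
Moles — Cl: 25.59 / 35.45 = 0.7219 mol; K: 28.22 / 39.10 = 0.7217 mol; O: 46.19 / 16.00 = 2.887 mol
Divide by the smallest (0.7217 mol K): Cl 1.000, K 1.000, O 4.000
≈ 1:1:4 → ClKO4

ClKO4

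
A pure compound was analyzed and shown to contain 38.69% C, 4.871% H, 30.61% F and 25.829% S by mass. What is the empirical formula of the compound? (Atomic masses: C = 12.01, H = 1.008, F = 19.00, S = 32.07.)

Assume 100 g: 38.69 g C, 4.871 g H, 30.61 g F, 25.829 g S.
C: 38.69 g ÷ 12.01 g/mol = 3.221 mol
H: 4.871 g ÷ 1.008 g/mol = 4.832 mol
F: 30.61 g ÷ 19.00 g/mol = 1.611 mol
S: 25.829 g ÷ 32.07 g/mol = 0.8054 mol
Divide by the smallest (0.8054 mol S): C 4.000, H 6.000, F 2.000, S 1.000
Ratio ≈ 4:6:2:1, so the empirical formula is C4H6F2S

C4H6F2S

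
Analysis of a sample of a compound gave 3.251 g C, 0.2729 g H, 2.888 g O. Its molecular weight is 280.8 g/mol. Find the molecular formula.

C12H12O8

C: 3.251 g ÷ 12.01 g/mol = 0.2707 mol
H: 0.2729 g ÷ 1.008 g/mol = 0.2707 mol
O: 2.888 g ÷ 16.00 g/mol = 0.1805 mol
Smallest is O at 0.1805 mol; normalising gives C 1.500, H 1.500, O 1.000
Scaling by 2: C 3.00, H 3.00, O 2.00 → C3H3O2
Empirical-formula mass = 71.05 g/mol
n = 280.8 / 71.05 = 3.95 ≈ 4
Molecular formula = (C3H3O2)×4 = C12H12O8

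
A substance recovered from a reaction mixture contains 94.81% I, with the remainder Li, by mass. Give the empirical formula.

Assume 100 g: 94.81 g I, 5.19 g Li.
n(I) = 94.81/126.90 = 0.7471, n(Li) = 5.19/6.94 = 0.7478
Smallest is I at 0.7471 mol; normalising gives I 1.000, Li 1.001
→ ILi

ILi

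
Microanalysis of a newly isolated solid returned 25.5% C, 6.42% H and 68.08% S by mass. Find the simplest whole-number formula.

Assume 100 g: 25.5 g C, 6.42 g H, 68.08 g S.
Moles — C: 25.5 / 12.01 = 2.123 mol; H: 6.42 / 1.008 = 6.369 mol; S: 68.08 / 32.07 = 2.123 mol
Ratios (÷ 2.123): C 1.000, H 3.000, S 1.000
≈ 1:3:1 → CH3S

CH3S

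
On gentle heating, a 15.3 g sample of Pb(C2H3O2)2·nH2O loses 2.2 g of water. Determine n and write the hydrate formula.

Mass of anhydrous Pb(C2H3O2)2 = 15.3 − 2.2 = 13.1 g
mol H2O = 2.2 / 18.02 = 0.1221
Molar mass of Pb(C2H3O2)2 = 325.29 g/mol → mol Pb(C2H3O2)2 = 13.1 / 325.29 = 0.04027
n = 0.1221 / 0.04027 = 3.03 ≈ 3 → Pb(C2H3O2)2·3H2O

Pb(C2H3O2)2·3H2O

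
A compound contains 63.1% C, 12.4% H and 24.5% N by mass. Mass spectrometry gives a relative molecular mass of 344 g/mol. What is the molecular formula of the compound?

Assume 100 g: 63.1 g C, 12.4 g H, 24.5 g N.
C: 63.1 g ÷ 12.01 g/mol = 5.254 mol
H: 12.4 g ÷ 1.008 g/mol = 12.3 mol
N: 24.5 g ÷ 14.01 g/mol = 1.749 mol
Ratios (÷ 1.749): C 3.004, H 7.034, N 1.000
→ C3H7N
Empirical-formula mass = 57.10 g/mol
n = 344 / 57.10 = 6.02 ≈ 6
Molecular formula = (C3H7N)×6 = C18H42N6

C18H42N6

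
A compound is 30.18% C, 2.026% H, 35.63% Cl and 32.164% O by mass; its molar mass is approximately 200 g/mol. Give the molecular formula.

Assume 100 g: 30.18 g C, 2.026 g H, 35.63 g Cl, 32.164 g O.
Moles — C: 30.18 / 12.01 = 2.513 mol; H: 2.026 / 1.008 = 2.01 mol; Cl: 35.63 / 35.45 = 1.005 mol; O: 32.164 / 16.00 = 2.01 mol
Ratios (÷ 1.005): C 2.500, H 2.000, Cl 1.000, O 2.000
×2: C 5.00, H 4.00, Cl 2.00, O 4.00 → C5H4Cl2O4
Empirical-formula mass = 198.98 g/mol
n = 200 / 198.98 = 1.01 ≈ 1
Molecular formula = empirical formula = C5H4Cl2O4

C5H4Cl2O4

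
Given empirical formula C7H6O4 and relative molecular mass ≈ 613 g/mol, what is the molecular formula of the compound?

Empirical-formula mass = 154.12 g/mol
n = 613 / 154.12 = 3.98 ≈ 4
Molecular formula = (C7H6O4)4 = C28H24O16

C28H24O16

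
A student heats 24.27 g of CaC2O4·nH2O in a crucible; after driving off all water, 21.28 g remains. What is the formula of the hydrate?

Mass of water lost = 24.27 − 21.28 = 2.99 g → 2.99 / 18.02 = 0.1659 mol H2O
Molar mass of CaC2O4 = 128.10 g/mol → mol CaC2O4 = 21.28 / 128.10 = 0.1661
n = 0.1659 / 0.1661 = 1.00 ≈ 1 → CaC2O4·H2O

CaC2O4·H2O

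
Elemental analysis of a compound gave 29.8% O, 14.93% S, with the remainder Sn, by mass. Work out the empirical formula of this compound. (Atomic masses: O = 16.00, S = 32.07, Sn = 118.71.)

O4SSn

Assume 100 g: 29.8 g O, 14.93 g S, 55.27 g Sn.
O: 29.8 g ÷ 16.00 g/mol = 1.863 mol
S: 14.93 g ÷ 32.07 g/mol = 0.4655 mol
Sn: 55.27 g ÷ 118.71 g/mol = 0.4656 mol
Divide by the smallest (0.4655 mol S): O 4.001, S 1.000, Sn 1.000
≈ 4:1:1 → O4SSn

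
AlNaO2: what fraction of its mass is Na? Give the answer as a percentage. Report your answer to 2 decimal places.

28.05%

Molar mass = 1(26.98) + 1(22.99) + 2(16.00) = 81.970 g/mol
Mass of Na per mole = 1 × 22.99 = 22.990 g
% Na = 22.990 / 81.970 × 100 = 28.05%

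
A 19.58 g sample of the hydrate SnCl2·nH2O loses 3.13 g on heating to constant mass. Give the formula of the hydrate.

SnCl2·2H2O

Mass of anhydrous SnCl2 = 19.58 − 3.13 = 16.45 g
mol H2O = 3.13 / 18.02 = 0.1737
Molar mass of SnCl2 = 189.61 g/mol → mol SnCl2 = 16.45 / 189.61 = 0.08676
n = 0.1737 / 0.08676 = 2.00 ≈ 2 → SnCl2·2H2O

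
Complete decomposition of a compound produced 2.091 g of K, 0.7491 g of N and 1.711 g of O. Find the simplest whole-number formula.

K: 2.091 g ÷ 39.10 g/mol = 0.05348 mol
N: 0.7491 g ÷ 14.01 g/mol = 0.05347 mol
O: 1.711 g ÷ 16.00 g/mol = 0.1069 mol
Divide by the smallest (0.05347 mol N): K 1.000, N 1.000, O 2.000
≈ 1:1:2 → KNO2

KNO2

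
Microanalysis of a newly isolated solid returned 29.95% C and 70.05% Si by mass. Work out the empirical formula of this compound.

Assume 100 g: 29.95 g C, 70.05 g Si.
C: 29.95 g ÷ 12.01 g/mol = 2.494 mol
Si: 70.05 g ÷ 28.09 g/mol = 2.494 mol
Smallest is C at 2.494 mol; normalising gives C 1.000, Si 1.000
Ratio ≈ 1:1, so the empirical formula is CSi

CSi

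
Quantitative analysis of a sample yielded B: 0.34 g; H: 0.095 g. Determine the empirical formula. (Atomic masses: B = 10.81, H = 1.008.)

BH3

B: 0.34 g ÷ 10.81 g/mol = 0.03145 mol
H: 0.095 g ÷ 1.008 g/mol = 0.09425 mol
Smallest is B at 0.03145 mol; normalising gives B 1.000, H 2.996
≈ 1:3 → BH3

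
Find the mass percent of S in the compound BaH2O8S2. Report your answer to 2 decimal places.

Molar mass = 1(137.33) + 2(1.008) + 8(16.00) + 2(32.07) = 331.486 g/mol
Mass of S per mole = 2 × 32.07 = 64.140 g
% S = 64.140 / 331.486 × 100 = 19.35%

19.35%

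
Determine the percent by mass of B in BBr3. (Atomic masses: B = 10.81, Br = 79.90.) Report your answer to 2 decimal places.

Molar mass = 1(10.81) + 3(79.90) = 250.510 g/mol
Mass of B per mole = 1 × 10.81 = 10.810 g
% B = 10.810 / 250.510 × 100 = 4.32%

4.32%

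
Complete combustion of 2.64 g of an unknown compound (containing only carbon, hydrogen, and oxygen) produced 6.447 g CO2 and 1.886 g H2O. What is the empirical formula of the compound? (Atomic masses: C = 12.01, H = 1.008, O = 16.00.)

mol C = 6.447 / 44.01 = 0.1465; mass C = 0.1465 × 12.01 = 1.759 g
mol H = 2 × (1.886 / 18.02) = 0.2093; mass H = 0.2093 × 1.008 = 0.2110 g
mass O = 2.64 − (1.970) = 0.6697 g → mol O = 0.04185
Smallest is O at 0.04185 mol; normalising gives C 3.500, H 5.001, O 1.000
×2: C 7.00, H 10.00, O 2.00 → C7H10O2

C7H10O2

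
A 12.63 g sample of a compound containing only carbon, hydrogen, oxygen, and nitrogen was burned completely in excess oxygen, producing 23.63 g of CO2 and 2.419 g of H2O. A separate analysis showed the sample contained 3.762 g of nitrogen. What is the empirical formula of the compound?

C4H2N2O

mol C = 23.63 / 44.01 = 0.5369; mass C = 0.5369 × 12.01 = 6.448 g
mol H = 2 × (2.419 / 18.02) = 0.2685; mass H = 0.2685 × 1.008 = 0.2706 g
mol N = 3.762 / 14.01 = 0.2685
mass O = 12.63 − (10.48) = 2.149 g → mol O = 0.1343
Ratios (÷ 0.1343): C 3.998, H 1.999, N 1.999, O 1.000
Ratio ≈ 4:2:2:1, so the empirical formula is C4H2N2O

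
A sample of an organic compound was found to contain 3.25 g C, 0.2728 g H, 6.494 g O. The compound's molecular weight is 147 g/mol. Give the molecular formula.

n(C) = 3.25/12.01 = 0.2706, n(H) = 0.2728/1.008 = 0.2706, n(O) = 6.494/16.00 = 0.4059
Ratios (÷ 0.2706): C 1.000, H 1.000, O 1.500
×2: C 2.00, H 2.00, O 3.00 → C2H2O3
Empirical-formula mass = 74.04 g/mol
n = 147 / 74.04 = 1.99 ≈ 2
Molecular formula = (C2H2O3)×2 = C4H4O6

C4H4O6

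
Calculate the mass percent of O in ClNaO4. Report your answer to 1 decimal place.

52.3%

Molar mass = 1(35.45) + 1(22.99) + 4(16.00) = 122.440 g/mol
Mass of O per mole = 4 × 16.00 = 64.000 g
% O = 64.000 / 122.440 × 100 = 52.3%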